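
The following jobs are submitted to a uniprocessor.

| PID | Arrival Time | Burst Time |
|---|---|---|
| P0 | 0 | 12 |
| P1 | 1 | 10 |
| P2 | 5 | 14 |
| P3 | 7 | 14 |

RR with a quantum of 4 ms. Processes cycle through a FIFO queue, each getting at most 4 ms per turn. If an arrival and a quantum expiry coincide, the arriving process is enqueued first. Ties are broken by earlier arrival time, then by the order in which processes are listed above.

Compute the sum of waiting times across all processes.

101

Timeline: | P0 0-4 | P1 4-8 | P0 8-12 | P2 12-16 | P3 16-20 | P1 20-24 | P0 24-28 | P2 28-32 | P3 32-36 | P1 36-38 | P2 38-42 | P3 42-46 | P2 46-48 | P3 48-50 |
Completion: P0=28  P1=38  P2=48  P3=50
Waiting = turnaround − burst: P0=16, P1=27, P2=29, P3=29
Total waiting = 16 + 27 + 29 + 29 = 101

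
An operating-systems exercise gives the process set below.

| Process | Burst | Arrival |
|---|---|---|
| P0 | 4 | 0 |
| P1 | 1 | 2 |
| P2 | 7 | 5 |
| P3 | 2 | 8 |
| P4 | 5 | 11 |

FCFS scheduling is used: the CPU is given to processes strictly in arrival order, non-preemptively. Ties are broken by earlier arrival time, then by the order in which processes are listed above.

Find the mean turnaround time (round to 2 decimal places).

Timeline: | P0 0-4 | P1 4-5 | P2 5-12 | P3 12-14 | P4 14-19 |
Completion: P0=4  P1=5  P2=12  P3=14  P4=19
Turnaround (C−A): P0=4  P1=3  P2=7  P3=6  P4=8
Turnaround times: P0=4, P1=3, P2=7, P3=6, P4=8
Average turnaround = (4+3+7+6+8) / 5 = 28/5 = 5.60

5.60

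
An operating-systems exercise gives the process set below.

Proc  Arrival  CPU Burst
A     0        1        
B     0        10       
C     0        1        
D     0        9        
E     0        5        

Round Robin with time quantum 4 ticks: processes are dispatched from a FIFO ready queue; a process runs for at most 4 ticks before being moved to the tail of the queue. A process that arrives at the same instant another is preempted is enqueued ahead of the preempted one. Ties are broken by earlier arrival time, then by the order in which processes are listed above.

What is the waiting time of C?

5

Timeline: | A 0-1 | B 1-5 | C 5-6 | D 6-10 | E 10-14 | B 14-18 | D 18-22 | E 22-23 | B 23-25 | D 25-26 |
Completion: A=1  B=25  C=6  D=26  E=23
Turnaround (C−A): A=1  B=25  C=6  D=26  E=23
Waiting(C) = turnaround − burst = 6 − 1 = 5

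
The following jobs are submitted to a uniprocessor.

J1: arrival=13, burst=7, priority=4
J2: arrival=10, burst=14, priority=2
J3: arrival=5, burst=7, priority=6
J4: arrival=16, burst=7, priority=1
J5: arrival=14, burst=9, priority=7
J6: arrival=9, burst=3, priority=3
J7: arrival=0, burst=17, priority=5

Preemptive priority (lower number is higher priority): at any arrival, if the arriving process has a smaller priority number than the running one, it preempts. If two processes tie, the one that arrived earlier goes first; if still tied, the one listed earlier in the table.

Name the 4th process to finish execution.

Schedule: | J7 0-9 | J6 9-10 | J2 10-16 | J4 16-23 | J2 23-31 | J6 31-33 | J1 33-40 | J7 40-48 | J3 48-55 | J5 55-64 |
Completion: J1=40  J2=31  J3=55  J4=23  J5=64  J6=33  J7=48
Turnaround (C−A): J1=27  J2=21  J3=50  J4=7  J5=50  J6=24  J7=48
Finish order: J4 → J2 → J6 → J1 → J7 → J3 → J5

J1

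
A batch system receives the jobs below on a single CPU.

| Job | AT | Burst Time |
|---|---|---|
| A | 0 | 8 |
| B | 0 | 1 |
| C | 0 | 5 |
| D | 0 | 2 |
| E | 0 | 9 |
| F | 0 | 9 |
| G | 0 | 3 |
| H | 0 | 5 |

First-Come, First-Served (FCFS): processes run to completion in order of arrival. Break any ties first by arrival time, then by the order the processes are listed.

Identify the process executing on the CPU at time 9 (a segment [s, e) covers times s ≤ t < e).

Gantt: | A 0-8 | B 8-9 | C 9-14 | D 14-16 | E 16-25 | F 25-34 | G 34-37 | H 37-42 |
Completion: A=8  B=9  C=14  D=16  E=25  F=34  G=37  H=42

C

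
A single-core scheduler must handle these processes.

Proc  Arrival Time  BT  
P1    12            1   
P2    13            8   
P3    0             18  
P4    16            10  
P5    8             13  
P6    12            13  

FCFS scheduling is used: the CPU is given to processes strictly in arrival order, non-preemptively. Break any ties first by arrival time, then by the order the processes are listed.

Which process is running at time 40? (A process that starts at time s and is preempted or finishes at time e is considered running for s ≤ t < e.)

P6

Schedule: | P3 0-18 | P5 18-31 | P1 31-32 | P6 32-45 | P2 45-53 | P4 53-63 |
Completion: P1=32  P2=53  P3=18  P4=63  P5=31  P6=45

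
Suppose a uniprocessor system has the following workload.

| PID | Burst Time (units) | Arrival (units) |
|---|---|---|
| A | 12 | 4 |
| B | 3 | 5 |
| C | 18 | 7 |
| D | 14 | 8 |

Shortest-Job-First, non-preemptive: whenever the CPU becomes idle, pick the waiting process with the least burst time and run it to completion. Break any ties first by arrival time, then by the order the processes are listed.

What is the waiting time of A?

Timeline: | idle 0-4 | A 4-16 | B 16-19 | D 19-33 | C 33-51 |
Completion: A=16  B=19  C=51  D=33
Waiting(A) = turnaround − burst = 12 − 12 = 0

0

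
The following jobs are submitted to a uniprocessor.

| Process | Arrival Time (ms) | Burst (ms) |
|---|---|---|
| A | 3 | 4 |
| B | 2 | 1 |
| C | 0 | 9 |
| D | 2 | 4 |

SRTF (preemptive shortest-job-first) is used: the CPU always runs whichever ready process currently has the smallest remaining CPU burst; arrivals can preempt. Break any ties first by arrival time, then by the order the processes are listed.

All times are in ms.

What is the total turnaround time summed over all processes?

32

Gantt: | C 0-2 | B 2-3 | D 3-7 | A 7-11 | C 11-18 |
Completion: A=11  B=3  C=18  D=7
Turnaround (C−A): A=8  B=1  C=18  D=5
Turnaround = completion − arrival: A=8, B=1, C=18, D=5
Total turnaround = 8 + 1 + 18 + 5 = 32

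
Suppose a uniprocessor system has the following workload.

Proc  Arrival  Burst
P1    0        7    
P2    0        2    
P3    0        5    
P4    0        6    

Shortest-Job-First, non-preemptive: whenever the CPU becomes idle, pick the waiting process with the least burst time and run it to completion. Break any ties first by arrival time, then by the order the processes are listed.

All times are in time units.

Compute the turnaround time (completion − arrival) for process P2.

Timeline: | P2 0-2 | P3 2-7 | P4 7-13 | P1 13-20 |
Completion: P1=20  P2=2  P3=7  P4=13
Turnaround(P2) = completion − arrival = 2 − 0 = 2

2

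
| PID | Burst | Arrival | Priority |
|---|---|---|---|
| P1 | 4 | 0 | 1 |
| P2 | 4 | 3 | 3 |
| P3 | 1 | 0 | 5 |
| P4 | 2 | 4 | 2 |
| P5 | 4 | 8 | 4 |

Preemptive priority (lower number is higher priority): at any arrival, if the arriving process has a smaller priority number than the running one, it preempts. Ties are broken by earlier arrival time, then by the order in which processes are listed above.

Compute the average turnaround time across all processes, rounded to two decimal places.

6.80

Timeline: | P1 0-4 | P4 4-6 | P2 6-10 | P5 10-14 | P3 14-15 |
Completion: P1=4  P2=10  P3=15  P4=6  P5=14
Turnaround times: P1=4, P2=7, P3=15, P4=2, P5=6
Average turnaround = (4+7+15+2+6) / 5 = 34/5 = 6.80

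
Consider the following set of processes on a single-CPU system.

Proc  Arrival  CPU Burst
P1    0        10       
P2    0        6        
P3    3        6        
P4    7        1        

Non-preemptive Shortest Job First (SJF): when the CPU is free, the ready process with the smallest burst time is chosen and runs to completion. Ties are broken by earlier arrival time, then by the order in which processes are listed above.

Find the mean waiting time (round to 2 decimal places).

Schedule: | P2 0-6 | P3 6-12 | P4 12-13 | P1 13-23 |
Completion: P1=23  P2=6  P3=12  P4=13
Waiting times: P1=13, P2=0, P3=3, P4=5
Average waiting = (13+0+3+5) / 4 = 21/4 = 5.25

5.25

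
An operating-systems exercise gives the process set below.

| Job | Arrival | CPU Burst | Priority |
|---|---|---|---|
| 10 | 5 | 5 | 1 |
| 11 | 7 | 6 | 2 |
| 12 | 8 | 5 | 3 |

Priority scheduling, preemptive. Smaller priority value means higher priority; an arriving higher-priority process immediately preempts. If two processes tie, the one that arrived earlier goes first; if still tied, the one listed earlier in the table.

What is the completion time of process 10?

10

Schedule: | idle 0-5 | 10 5-10 | 11 10-16 | 12 16-21 |
Completion: 10=10  11=16  12=21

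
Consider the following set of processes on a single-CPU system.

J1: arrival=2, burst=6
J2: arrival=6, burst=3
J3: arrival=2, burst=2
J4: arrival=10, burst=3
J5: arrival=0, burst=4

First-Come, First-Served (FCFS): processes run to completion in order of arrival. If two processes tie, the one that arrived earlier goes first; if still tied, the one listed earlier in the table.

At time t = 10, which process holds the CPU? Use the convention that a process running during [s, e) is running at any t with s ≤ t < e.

J3

Gantt: | J5 0-4 | J1 4-10 | J3 10-12 | J2 12-15 | J4 15-18 |
Completion: J1=10  J2=15  J3=12  J4=18  J5=4
Turnaround (C−A): J1=8  J2=9  J3=10  J4=8  J5=4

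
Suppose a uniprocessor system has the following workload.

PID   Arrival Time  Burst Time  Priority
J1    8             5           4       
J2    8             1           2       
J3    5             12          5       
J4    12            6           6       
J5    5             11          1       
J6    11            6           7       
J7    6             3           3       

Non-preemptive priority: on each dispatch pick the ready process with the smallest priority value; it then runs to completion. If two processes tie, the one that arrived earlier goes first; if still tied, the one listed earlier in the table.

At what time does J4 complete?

43

Timeline: | idle 0-5 | J5 5-16 | J2 16-17 | J7 17-20 | J1 20-25 | J3 25-37 | J4 37-43 | J6 43-49 |
Completion: J1=25  J2=17  J3=37  J4=43  J5=16  J6=49  J7=20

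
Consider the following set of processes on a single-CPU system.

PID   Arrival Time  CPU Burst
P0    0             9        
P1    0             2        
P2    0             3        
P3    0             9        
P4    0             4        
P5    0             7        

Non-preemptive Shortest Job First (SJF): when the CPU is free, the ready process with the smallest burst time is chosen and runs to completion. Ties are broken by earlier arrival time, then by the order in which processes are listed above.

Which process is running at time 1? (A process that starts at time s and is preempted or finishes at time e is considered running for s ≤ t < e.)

Timeline: | P1 0-2 | P2 2-5 | P4 5-9 | P5 9-16 | P0 16-25 | P3 25-34 |
Completion: P0=25  P1=2  P2=5  P3=34  P4=9  P5=16
Turnaround (C−A): P0=25  P1=2  P2=5  P3=34  P4=9  P5=16

P1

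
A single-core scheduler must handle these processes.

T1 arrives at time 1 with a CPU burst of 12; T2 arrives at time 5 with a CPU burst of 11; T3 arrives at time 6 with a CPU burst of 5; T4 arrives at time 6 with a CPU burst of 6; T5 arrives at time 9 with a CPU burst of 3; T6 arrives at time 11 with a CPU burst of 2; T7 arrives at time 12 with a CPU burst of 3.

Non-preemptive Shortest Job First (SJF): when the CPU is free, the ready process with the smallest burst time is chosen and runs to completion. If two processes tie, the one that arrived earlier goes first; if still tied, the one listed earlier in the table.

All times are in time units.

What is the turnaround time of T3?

Timeline: | idle 0-1 | T1 1-13 | T6 13-15 | T5 15-18 | T7 18-21 | T3 21-26 | T4 26-32 | T2 32-43 |
Completion: T1=13  T2=43  T3=26  T4=32  T5=18  T6=15  T7=21
Turnaround (C−A): T1=12  T2=38  T3=20  T4=26  T5=9  T6=4  T7=9
Turnaround(T3) = completion − arrival = 26 − 6 = 20

20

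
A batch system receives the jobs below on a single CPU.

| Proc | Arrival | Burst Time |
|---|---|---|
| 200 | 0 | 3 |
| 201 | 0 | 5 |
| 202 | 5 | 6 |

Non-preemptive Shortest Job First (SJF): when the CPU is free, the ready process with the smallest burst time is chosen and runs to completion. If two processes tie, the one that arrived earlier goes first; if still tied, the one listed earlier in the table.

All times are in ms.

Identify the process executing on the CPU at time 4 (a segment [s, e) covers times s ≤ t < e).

201

Gantt: | 200 0-3 | 201 3-8 | 202 8-14 |
Completion: 200=3  201=8  202=14
Turnaround (C−A): 200=3  201=8  202=9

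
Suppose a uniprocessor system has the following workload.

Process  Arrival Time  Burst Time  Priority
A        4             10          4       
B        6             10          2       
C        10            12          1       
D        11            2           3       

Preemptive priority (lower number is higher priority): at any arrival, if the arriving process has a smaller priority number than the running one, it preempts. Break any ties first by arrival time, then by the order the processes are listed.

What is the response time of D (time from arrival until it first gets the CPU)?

Schedule: | idle 0-4 | A 4-6 | B 6-10 | C 10-22 | B 22-28 | D 28-30 | A 30-38 |
Completion: A=38  B=28  C=22  D=30
Response(D) = first start − arrival = 28 − 11 = 17

17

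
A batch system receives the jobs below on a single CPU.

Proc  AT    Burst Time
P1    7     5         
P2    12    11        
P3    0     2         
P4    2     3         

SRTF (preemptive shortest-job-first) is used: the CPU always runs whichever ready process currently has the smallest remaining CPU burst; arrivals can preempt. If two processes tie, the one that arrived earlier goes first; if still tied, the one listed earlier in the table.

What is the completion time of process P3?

Timeline: | P3 0-2 | P4 2-5 | idle 5-7 | P1 7-12 | P2 12-23 |
Completion: P1=12  P2=23  P3=2  P4=5
Turnaround (C−A): P1=5  P2=11  P3=2  P4=3

2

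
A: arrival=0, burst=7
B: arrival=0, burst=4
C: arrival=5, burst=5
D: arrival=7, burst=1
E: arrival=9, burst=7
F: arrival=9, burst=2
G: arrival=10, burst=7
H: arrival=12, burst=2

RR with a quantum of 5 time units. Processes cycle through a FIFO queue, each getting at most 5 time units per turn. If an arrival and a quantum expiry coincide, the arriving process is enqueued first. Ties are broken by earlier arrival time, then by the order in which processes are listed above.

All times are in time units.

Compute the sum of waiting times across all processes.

Gantt: | A 0-5 | B 5-9 | C 9-14 | A 14-16 | D 16-17 | E 17-22 | F 22-24 | G 24-29 | H 29-31 | E 31-33 | G 33-35 |
Completion: A=16  B=9  C=14  D=17  E=33  F=24  G=35  H=31
Waiting = turnaround − burst: A=9, B=5, C=4, D=9, E=17, F=13, G=18, H=17
Total waiting = 9 + 5 + 4 + 9 + 17 + 13 + 18 + 17 = 92

92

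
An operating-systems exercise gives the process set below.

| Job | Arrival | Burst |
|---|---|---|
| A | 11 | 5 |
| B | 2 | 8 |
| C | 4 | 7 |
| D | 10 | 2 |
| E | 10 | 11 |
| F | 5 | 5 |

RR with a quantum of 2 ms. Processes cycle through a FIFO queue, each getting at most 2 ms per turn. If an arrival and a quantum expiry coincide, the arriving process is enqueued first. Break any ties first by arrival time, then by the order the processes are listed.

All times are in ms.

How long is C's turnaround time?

28

Schedule: | idle 0-2 | B 2-4 | C 4-6 | B 6-8 | F 8-10 | C 10-12 | B 12-14 | D 14-16 | E 16-18 | F 18-20 | A 20-22 | C 22-24 | B 24-26 | E 26-28 | F 28-29 | A 29-31 | C 31-32 | E 32-34 | A 34-35 | E 35-40 |
Completion: A=35  B=26  C=32  D=16  E=40  F=29
Turnaround (C−A): A=24  B=24  C=28  D=6  E=30  F=24
Turnaround(C) = completion − arrival = 32 − 4 = 28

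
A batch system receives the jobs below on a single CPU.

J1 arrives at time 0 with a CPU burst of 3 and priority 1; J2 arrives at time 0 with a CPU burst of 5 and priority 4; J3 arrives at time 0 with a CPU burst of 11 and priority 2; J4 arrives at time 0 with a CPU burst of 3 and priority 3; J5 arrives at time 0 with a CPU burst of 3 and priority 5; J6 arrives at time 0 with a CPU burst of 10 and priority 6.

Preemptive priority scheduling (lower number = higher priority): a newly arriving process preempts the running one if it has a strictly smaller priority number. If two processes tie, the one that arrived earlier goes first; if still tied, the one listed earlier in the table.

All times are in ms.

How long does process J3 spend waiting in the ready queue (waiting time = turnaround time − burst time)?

3

Gantt: | J1 0-3 | J3 3-14 | J4 14-17 | J2 17-22 | J5 22-25 | J6 25-35 |
Completion: J1=3  J2=22  J3=14  J4=17  J5=25  J6=35
Turnaround (C−A): J1=3  J2=22  J3=14  J4=17  J5=25  J6=35
Waiting(J3) = turnaround − burst = 14 − 11 = 3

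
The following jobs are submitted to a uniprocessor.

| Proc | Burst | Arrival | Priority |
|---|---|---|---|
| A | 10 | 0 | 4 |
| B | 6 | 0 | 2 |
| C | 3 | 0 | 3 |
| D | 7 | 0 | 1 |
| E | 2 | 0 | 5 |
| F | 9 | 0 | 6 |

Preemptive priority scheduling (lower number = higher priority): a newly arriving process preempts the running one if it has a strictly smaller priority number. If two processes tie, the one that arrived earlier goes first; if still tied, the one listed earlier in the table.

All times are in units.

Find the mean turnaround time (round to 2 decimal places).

21.17

Gantt: | D 0-7 | B 7-13 | C 13-16 | A 16-26 | E 26-28 | F 28-37 |
Completion: A=26  B=13  C=16  D=7  E=28  F=37
Turnaround times: A=26, B=13, C=16, D=7, E=28, F=37
Average turnaround = (26+13+16+7+28+37) / 6 = 127/6 = 21.17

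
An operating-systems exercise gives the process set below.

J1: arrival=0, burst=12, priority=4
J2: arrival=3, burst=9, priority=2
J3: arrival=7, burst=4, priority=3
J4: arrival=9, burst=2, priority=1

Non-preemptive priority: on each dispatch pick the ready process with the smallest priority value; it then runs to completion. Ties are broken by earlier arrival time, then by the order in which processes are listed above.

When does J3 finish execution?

27

Gantt: | J1 0-12 | J4 12-14 | J2 14-23 | J3 23-27 |
Completion: J1=12  J2=23  J3=27  J4=14
Turnaround (C−A): J1=12  J2=20  J3=20  J4=5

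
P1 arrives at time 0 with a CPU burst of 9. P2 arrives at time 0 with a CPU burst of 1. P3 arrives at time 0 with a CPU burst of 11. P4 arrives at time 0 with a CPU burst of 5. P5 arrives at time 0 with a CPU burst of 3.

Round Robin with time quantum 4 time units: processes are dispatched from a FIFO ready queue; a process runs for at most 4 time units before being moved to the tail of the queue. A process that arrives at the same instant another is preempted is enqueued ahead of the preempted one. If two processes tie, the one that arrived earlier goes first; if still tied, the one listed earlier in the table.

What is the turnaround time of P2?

5

Schedule: | P1 0-4 | P2 4-5 | P3 5-9 | P4 9-13 | P5 13-16 | P1 16-20 | P3 20-24 | P4 24-25 | P1 25-26 | P3 26-29 |
Completion: P1=26  P2=5  P3=29  P4=25  P5=16
Turnaround(P2) = completion − arrival = 5 − 0 = 5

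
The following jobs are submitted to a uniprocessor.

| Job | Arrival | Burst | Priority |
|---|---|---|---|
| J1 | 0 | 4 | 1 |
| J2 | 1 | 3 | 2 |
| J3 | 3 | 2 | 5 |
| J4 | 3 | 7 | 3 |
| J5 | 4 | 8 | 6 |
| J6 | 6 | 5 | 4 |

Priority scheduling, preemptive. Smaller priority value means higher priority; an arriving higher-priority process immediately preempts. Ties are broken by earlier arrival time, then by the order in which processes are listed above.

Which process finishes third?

J4

Timeline: | J1 0-4 | J2 4-7 | J4 7-14 | J6 14-19 | J3 19-21 | J5 21-29 |
Completion: J1=4  J2=7  J3=21  J4=14  J5=29  J6=19
Turnaround (C−A): J1=4  J2=6  J3=18  J4=11  J5=25  J6=13
Finish order: J1 → J2 → J4 → J6 → J3 → J5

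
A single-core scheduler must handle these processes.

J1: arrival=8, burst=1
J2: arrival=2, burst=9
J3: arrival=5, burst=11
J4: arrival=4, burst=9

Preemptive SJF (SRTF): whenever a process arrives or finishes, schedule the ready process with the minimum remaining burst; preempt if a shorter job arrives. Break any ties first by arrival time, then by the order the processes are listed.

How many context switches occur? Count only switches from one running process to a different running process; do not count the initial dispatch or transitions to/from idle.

Timeline: | idle 0-2 | J2 2-8 | J1 8-9 | J2 9-12 | J4 12-21 | J3 21-32 |
Completion: J1=9  J2=12  J3=32  J4=21
Turnaround (C−A): J1=1  J2=10  J3=27  J4=17

4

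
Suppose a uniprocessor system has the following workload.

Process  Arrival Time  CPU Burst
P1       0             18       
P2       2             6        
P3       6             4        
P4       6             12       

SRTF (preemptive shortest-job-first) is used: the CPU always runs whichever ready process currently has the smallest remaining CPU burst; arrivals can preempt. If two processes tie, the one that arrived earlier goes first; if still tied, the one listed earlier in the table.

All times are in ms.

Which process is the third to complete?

P4

Gantt: | P1 0-2 | P2 2-8 | P3 8-12 | P4 12-24 | P1 24-40 |
Completion: P1=40  P2=8  P3=12  P4=24
Turnaround (C−A): P1=40  P2=6  P3=6  P4=18
Finish order: P2 → P3 → P4 → P1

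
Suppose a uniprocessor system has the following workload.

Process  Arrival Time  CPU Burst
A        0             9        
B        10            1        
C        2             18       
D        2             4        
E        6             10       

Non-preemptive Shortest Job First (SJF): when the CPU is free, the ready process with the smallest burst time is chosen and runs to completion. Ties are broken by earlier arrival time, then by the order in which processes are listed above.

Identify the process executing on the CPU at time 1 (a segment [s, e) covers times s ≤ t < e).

Schedule: | A 0-9 | D 9-13 | B 13-14 | E 14-24 | C 24-42 |
Completion: A=9  B=14  C=42  D=13  E=24
Turnaround (C−A): A=9  B=4  C=40  D=11  E=18

A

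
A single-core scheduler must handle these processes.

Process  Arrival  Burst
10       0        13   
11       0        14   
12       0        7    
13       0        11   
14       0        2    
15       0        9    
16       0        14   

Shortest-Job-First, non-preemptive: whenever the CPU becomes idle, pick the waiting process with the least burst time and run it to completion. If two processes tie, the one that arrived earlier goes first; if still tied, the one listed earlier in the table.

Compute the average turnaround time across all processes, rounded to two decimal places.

32.29

Timeline: | 14 0-2 | 12 2-9 | 15 9-18 | 13 18-29 | 10 29-42 | 11 42-56 | 16 56-70 |
Completion: 10=42  11=56  12=9  13=29  14=2  15=18  16=70
Turnaround times: 10=42, 11=56, 12=9, 13=29, 14=2, 15=18, 16=70
Average turnaround = (42+56+9+29+2+18+70) / 7 = 226/7 = 32.29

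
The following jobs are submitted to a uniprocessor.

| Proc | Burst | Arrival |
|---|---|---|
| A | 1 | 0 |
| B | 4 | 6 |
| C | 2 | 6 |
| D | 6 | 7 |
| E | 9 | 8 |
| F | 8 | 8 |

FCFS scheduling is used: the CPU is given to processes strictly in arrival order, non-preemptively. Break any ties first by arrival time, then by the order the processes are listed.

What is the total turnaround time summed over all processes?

Schedule: | A 0-1 | idle 1-6 | B 6-10 | C 10-12 | D 12-18 | E 18-27 | F 27-35 |
Completion: A=1  B=10  C=12  D=18  E=27  F=35
Turnaround (C−A): A=1  B=4  C=6  D=11  E=19  F=27
Turnaround = completion − arrival: A=1, B=4, C=6, D=11, E=19, F=27
Total turnaround = 1 + 4 + 6 + 11 + 19 + 27 = 68

68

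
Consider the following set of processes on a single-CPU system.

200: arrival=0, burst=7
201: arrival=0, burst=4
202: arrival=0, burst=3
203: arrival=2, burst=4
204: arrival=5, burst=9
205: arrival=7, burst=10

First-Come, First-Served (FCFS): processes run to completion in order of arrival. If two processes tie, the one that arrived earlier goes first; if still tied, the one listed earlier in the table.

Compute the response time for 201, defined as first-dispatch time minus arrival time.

7

Schedule: | 200 0-7 | 201 7-11 | 202 11-14 | 203 14-18 | 204 18-27 | 205 27-37 |
Completion: 200=7  201=11  202=14  203=18  204=27  205=37
Response(201) = first start − arrival = 7 − 0 = 7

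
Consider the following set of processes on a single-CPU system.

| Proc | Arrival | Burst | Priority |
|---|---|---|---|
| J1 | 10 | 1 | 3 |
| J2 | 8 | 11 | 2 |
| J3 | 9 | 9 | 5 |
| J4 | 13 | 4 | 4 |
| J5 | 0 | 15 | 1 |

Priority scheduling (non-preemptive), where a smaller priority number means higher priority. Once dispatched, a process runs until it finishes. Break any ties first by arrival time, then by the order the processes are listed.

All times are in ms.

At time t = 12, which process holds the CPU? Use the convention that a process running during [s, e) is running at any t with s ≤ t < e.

J5

Gantt: | J5 0-15 | J2 15-26 | J1 26-27 | J4 27-31 | J3 31-40 |
Completion: J1=27  J2=26  J3=40  J4=31  J5=15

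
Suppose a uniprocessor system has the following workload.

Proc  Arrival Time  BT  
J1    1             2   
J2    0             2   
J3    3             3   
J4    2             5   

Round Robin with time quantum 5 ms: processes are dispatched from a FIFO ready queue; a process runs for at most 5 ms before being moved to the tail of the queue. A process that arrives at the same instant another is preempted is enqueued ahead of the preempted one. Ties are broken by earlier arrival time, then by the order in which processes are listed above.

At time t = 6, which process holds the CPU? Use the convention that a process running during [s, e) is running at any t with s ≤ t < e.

Timeline: | J2 0-2 | J1 2-4 | J4 4-9 | J3 9-12 |
Completion: J1=4  J2=2  J3=12  J4=9
Turnaround (C−A): J1=3  J2=2  J3=9  J4=7

J4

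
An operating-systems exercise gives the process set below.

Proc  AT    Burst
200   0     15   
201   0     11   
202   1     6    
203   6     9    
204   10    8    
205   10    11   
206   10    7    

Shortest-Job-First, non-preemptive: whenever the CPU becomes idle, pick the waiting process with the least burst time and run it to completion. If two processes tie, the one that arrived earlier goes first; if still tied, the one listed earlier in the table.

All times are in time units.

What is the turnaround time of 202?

Timeline: | 201 0-11 | 202 11-17 | 206 17-24 | 204 24-32 | 203 32-41 | 205 41-52 | 200 52-67 |
Completion: 200=67  201=11  202=17  203=41  204=32  205=52  206=24
Turnaround (C−A): 200=67  201=11  202=16  203=35  204=22  205=42  206=14
Turnaround(202) = completion − arrival = 17 − 1 = 16

16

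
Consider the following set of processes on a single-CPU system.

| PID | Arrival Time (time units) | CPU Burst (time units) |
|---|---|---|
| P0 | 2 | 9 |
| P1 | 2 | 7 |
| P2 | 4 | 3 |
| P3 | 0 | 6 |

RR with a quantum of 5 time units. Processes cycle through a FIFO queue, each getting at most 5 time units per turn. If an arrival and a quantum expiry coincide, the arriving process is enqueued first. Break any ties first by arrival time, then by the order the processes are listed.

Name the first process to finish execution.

Schedule: | P3 0-5 | P0 5-10 | P1 10-15 | P2 15-18 | P3 18-19 | P0 19-23 | P1 23-25 |
Completion: P0=23  P1=25  P2=18  P3=19
Finish order: P2 → P3 → P0 → P1

P2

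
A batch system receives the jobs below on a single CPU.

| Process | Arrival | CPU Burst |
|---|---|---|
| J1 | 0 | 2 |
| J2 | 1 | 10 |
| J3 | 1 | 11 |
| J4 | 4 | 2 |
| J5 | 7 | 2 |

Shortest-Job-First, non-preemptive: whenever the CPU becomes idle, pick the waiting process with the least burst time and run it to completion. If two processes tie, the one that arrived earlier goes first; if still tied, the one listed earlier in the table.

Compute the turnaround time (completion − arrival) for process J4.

Schedule: | J1 0-2 | J2 2-12 | J4 12-14 | J5 14-16 | J3 16-27 |
Completion: J1=2  J2=12  J3=27  J4=14  J5=16
Turnaround (C−A): J1=2  J2=11  J3=26  J4=10  J5=9
Turnaround(J4) = completion − arrival = 14 − 4 = 10

10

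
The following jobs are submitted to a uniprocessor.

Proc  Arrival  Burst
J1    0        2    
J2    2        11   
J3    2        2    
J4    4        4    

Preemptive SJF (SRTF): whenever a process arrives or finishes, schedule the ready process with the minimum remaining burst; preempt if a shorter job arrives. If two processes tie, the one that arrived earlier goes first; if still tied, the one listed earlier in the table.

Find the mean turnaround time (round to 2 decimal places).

Timeline: | J1 0-2 | J3 2-4 | J4 4-8 | J2 8-19 |
Completion: J1=2  J2=19  J3=4  J4=8
Turnaround (C−A): J1=2  J2=17  J3=2  J4=4
Turnaround times: J1=2, J2=17, J3=2, J4=4
Average turnaround = (2+17+2+4) / 4 = 25/4 = 6.25

6.25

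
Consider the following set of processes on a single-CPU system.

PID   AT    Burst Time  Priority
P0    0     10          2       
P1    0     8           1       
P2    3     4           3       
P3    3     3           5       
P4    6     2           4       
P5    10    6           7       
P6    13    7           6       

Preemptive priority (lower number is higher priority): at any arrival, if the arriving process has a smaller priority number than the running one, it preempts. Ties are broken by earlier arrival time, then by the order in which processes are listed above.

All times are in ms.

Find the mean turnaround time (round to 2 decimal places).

Timeline: | P1 0-8 | P0 8-18 | P2 18-22 | P4 22-24 | P3 24-27 | P6 27-34 | P5 34-40 |
Completion: P0=18  P1=8  P2=22  P3=27  P4=24  P5=40  P6=34
Turnaround (C−A): P0=18  P1=8  P2=19  P3=24  P4=18  P5=30  P6=21
Turnaround times: P0=18, P1=8, P2=19, P3=24, P4=18, P5=30, P6=21
Average turnaround = (18+8+19+24+18+30+21) / 7 = 138/7 = 19.71

19.71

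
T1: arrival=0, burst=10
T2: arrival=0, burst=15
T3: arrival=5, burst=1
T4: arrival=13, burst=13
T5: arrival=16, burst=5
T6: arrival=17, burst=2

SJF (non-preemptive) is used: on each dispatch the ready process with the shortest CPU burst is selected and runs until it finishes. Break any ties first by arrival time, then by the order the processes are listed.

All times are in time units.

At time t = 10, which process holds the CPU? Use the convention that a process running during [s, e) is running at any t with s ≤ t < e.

Timeline: | T1 0-10 | T3 10-11 | T2 11-26 | T6 26-28 | T5 28-33 | T4 33-46 |
Completion: T1=10  T2=26  T3=11  T4=46  T5=33  T6=28
Turnaround (C−A): T1=10  T2=26  T3=6  T4=33  T5=17  T6=11

T3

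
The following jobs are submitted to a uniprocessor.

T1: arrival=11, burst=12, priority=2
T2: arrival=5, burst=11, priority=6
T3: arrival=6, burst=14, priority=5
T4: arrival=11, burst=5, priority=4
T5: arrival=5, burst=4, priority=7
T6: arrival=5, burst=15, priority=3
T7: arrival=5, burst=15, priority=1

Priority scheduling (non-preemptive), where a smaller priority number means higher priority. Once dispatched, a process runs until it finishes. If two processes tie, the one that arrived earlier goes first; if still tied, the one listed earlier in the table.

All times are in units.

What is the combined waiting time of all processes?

Schedule: | idle 0-5 | T7 5-20 | T1 20-32 | T6 32-47 | T4 47-52 | T3 52-66 | T2 66-77 | T5 77-81 |
Completion: T1=32  T2=77  T3=66  T4=52  T5=81  T6=47  T7=20
Turnaround (C−A): T1=21  T2=72  T3=60  T4=41  T5=76  T6=42  T7=15
Waiting = turnaround − burst: T1=9, T2=61, T3=46, T4=36, T5=72, T6=27, T7=0
Total waiting = 9 + 61 + 46 + 36 + 72 + 27 + 0 = 251

251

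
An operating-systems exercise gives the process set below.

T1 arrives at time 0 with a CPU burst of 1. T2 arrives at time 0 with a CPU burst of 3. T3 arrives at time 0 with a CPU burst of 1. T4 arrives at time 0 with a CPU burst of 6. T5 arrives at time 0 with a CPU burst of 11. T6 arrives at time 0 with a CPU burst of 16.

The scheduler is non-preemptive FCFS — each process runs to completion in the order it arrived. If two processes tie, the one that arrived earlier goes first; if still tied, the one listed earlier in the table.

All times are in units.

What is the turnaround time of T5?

Schedule: | T1 0-1 | T2 1-4 | T3 4-5 | T4 5-11 | T5 11-22 | T6 22-38 |
Completion: T1=1  T2=4  T3=5  T4=11  T5=22  T6=38
Turnaround(T5) = completion − arrival = 22 − 0 = 22

22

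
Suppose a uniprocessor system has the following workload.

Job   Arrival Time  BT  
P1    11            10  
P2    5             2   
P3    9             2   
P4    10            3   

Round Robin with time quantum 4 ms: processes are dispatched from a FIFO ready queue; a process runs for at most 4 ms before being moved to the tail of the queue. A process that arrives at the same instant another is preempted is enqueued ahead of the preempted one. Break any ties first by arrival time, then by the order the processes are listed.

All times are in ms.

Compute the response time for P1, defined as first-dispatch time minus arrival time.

Schedule: | idle 0-5 | P2 5-7 | idle 7-9 | P3 9-11 | P4 11-14 | P1 14-24 |
Completion: P1=24  P2=7  P3=11  P4=14
Response(P1) = first start − arrival = 14 − 11 = 3

3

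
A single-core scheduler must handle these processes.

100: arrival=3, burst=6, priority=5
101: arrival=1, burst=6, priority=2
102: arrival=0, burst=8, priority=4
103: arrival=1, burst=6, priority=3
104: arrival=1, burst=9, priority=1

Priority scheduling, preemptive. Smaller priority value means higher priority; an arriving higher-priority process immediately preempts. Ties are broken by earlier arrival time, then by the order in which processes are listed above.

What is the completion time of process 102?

Schedule: | 102 0-1 | 104 1-10 | 101 10-16 | 103 16-22 | 102 22-29 | 100 29-35 |
Completion: 100=35  101=16  102=29  103=22  104=10

29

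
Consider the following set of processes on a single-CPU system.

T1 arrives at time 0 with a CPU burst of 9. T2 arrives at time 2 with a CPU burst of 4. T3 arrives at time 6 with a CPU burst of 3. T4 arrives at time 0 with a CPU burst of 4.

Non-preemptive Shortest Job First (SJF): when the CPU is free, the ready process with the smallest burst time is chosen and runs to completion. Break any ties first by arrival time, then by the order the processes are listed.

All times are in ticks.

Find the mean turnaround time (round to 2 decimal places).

Timeline: | T4 0-4 | T2 4-8 | T3 8-11 | T1 11-20 |
Completion: T1=20  T2=8  T3=11  T4=4
Turnaround (C−A): T1=20  T2=6  T3=5  T4=4
Turnaround times: T1=20, T2=6, T3=5, T4=4
Average turnaround = (20+6+5+4) / 4 = 35/4 = 8.75

8.75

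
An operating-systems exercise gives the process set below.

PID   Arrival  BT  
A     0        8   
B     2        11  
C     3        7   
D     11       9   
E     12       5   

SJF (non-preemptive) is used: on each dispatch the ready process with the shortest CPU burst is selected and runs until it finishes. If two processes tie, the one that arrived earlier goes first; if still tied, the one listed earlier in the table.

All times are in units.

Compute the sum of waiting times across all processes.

Schedule: | A 0-8 | C 8-15 | E 15-20 | D 20-29 | B 29-40 |
Completion: A=8  B=40  C=15  D=29  E=20
Waiting = turnaround − burst: A=0, B=27, C=5, D=9, E=3
Total waiting = 0 + 27 + 5 + 9 + 3 = 44

44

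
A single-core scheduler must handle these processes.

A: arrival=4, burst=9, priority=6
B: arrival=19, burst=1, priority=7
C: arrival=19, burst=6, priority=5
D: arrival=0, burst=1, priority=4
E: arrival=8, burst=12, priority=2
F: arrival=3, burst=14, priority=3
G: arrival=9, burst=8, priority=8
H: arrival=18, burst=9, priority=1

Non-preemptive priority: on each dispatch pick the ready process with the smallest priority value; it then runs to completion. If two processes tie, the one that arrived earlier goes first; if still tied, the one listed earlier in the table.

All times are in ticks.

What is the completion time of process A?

53

Gantt: | D 0-1 | idle 1-3 | F 3-17 | E 17-29 | H 29-38 | C 38-44 | A 44-53 | B 53-54 | G 54-62 |
Completion: A=53  B=54  C=44  D=1  E=29  F=17  G=62  H=38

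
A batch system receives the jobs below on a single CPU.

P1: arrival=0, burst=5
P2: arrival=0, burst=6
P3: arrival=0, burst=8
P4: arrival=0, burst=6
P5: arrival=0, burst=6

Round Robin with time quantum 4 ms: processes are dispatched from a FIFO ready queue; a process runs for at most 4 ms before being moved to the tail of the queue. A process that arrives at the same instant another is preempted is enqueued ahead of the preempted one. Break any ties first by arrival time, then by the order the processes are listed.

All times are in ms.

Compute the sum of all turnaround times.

Schedule: | P1 0-4 | P2 4-8 | P3 8-12 | P4 12-16 | P5 16-20 | P1 20-21 | P2 21-23 | P3 23-27 | P4 27-29 | P5 29-31 |
Completion: P1=21  P2=23  P3=27  P4=29  P5=31
Turnaround (C−A): P1=21  P2=23  P3=27  P4=29  P5=31
Turnaround = completion − arrival: P1=21, P2=23, P3=27, P4=29, P5=31
Total turnaround = 21 + 23 + 27 + 29 + 31 = 131

131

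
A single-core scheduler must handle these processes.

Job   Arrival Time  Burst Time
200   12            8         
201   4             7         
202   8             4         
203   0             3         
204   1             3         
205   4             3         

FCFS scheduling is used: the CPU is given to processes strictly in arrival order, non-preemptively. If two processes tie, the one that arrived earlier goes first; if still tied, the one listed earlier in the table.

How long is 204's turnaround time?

5

Gantt: | 203 0-3 | 204 3-6 | 201 6-13 | 205 13-16 | 202 16-20 | 200 20-28 |
Completion: 200=28  201=13  202=20  203=3  204=6  205=16
Turnaround(204) = completion − arrival = 6 − 1 = 5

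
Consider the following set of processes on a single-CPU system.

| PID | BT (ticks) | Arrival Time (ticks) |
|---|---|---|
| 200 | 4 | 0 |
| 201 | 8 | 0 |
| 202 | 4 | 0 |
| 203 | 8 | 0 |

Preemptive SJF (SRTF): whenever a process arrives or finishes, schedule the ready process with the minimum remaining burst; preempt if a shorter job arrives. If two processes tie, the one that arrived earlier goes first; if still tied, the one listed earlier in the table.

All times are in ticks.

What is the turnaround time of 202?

8

Timeline: | 200 0-4 | 202 4-8 | 201 8-16 | 203 16-24 |
Completion: 200=4  201=16  202=8  203=24
Turnaround (C−A): 200=4  201=16  202=8  203=24
Turnaround(202) = completion − arrival = 8 − 0 = 8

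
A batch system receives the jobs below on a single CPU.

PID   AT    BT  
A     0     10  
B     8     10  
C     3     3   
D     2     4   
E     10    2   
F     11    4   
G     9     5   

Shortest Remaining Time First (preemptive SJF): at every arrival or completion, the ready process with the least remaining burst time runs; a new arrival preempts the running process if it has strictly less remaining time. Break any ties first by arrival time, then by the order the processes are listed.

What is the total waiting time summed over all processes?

Schedule: | A 0-2 | D 2-6 | C 6-9 | G 9-10 | E 10-12 | G 12-16 | F 16-20 | A 20-28 | B 28-38 |
Completion: A=28  B=38  C=9  D=6  E=12  F=20  G=16
Waiting = turnaround − burst: A=18, B=20, C=3, D=0, E=0, F=5, G=2
Total waiting = 18 + 20 + 3 + 0 + 0 + 5 + 2 = 48

48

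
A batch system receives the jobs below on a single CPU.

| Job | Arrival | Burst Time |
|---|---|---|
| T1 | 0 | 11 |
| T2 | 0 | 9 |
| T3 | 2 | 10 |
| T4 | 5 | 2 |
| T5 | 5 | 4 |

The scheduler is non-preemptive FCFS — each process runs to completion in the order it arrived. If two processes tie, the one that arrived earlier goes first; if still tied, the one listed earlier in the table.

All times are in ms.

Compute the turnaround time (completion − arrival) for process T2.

20

Schedule: | T1 0-11 | T2 11-20 | T3 20-30 | T4 30-32 | T5 32-36 |
Completion: T1=11  T2=20  T3=30  T4=32  T5=36
Turnaround (C−A): T1=11  T2=20  T3=28  T4=27  T5=31
Turnaround(T2) = completion − arrival = 20 − 0 = 20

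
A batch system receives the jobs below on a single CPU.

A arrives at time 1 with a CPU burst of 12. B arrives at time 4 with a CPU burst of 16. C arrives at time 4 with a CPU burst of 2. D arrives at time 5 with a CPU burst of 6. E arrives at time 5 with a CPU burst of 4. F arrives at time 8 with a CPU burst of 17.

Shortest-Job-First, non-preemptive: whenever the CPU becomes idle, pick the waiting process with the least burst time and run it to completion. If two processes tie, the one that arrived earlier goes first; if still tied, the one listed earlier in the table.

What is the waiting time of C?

9

Schedule: | idle 0-1 | A 1-13 | C 13-15 | E 15-19 | D 19-25 | B 25-41 | F 41-58 |
Completion: A=13  B=41  C=15  D=25  E=19  F=58
Waiting(C) = turnaround − burst = 11 − 2 = 9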